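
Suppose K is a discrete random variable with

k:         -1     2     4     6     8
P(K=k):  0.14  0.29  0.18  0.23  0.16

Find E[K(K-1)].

18.88

E[K(K-1)] = Σ k(k-1)·P(K=k)
 = 2·0.14 + 2·0.29 + 12·0.18 + 30·0.23 + 56·0.16
 = 0.28 + 0.58 + 2.16 + 6.9 + 8.96
 = 18.88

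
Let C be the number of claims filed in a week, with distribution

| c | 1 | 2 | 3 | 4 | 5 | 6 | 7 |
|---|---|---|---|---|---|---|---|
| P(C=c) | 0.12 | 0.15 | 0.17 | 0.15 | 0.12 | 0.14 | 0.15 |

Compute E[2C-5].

E[2C-5] = Σ (2c-5)·P(C=c)
 = (-3)·0.12 + (-1)·0.15 + 1·0.17 + 3·0.15 + 5·0.12 + 7·0.14 + 9·0.15
 = (-0.36) + (-0.15) + 0.17 + 0.45 + 0.6 + 0.98 + 1.35
 = 3.04

3.04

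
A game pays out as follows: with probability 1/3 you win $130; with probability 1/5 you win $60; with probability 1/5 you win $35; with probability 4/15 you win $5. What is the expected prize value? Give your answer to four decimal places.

63.6667

E[payout] = 130·1/3 + 60·1/5 + 35·1/5 + 5·4/15
 = 130/3 + 12 + 7 + 4/3
 = 191/3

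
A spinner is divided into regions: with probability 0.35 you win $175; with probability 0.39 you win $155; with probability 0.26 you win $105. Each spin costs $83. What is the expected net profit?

E[payout] = 175·0.35 + 155·0.39 + 105·0.26
 = 61.25 + 60.45 + 27.3
 = 149
Net = 149 - 83 = 66

66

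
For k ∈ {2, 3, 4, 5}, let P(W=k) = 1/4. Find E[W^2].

13.5

E[W^2] = Σ w^2·P(W=w)
 = 4·1/4 + 9·1/4 + 16·1/4 + 25·1/4
 = 1 + 9/4 + 4 + 25/4
 = 27/2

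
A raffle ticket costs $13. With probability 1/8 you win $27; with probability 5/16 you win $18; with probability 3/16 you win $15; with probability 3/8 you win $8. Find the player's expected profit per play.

E[payout] = 27·1/8 + 18·5/16 + 15·3/16 + 8·3/8
 = 27/8 + 45/8 + 45/16 + 3
 = 237/16
Net = 237/16 - 13 = 29/16

1.8125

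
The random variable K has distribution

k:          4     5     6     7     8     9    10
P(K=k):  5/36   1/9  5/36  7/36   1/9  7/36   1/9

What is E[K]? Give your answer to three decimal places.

E[K] = Σ k·P(K=k)
 = 4·5/36 + 5·1/9 + 6·5/36 + 7·7/36 + 8·1/9 + 9·7/36 + 10·1/9
 = 5/9 + 5/9 + 5/6 + 49/36 + 8/9 + 7/4 + 10/9
 = 127/18

7.056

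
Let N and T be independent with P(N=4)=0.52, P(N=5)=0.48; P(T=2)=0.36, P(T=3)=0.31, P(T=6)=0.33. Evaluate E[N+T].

8.11

E[N+T] = Σ_n Σ_t (n+t) · P(N=n)P(T=t)
 = 6·0.1872 + 7·0.1612 + 10·0.1716 + 7·0.1728 + 8·0.1488 + 11·0.1584
 = 1.1232 + 1.1284 + 1.716 + 1.2096 + 1.1904 + 1.7424
 = 8.11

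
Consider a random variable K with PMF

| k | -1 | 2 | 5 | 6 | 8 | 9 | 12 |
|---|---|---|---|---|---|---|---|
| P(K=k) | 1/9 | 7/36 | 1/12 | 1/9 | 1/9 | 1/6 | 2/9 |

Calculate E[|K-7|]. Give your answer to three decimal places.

E[|K-7|] = Σ |k-7|·P(K=k)
 = 8·1/9 + 5·7/36 + 2·1/12 + 1·1/9 + 1·1/9 + 2·1/6 + 5·2/9
 = 8/9 + 35/36 + 1/6 + 1/9 + 1/9 + 1/3 + 10/9
 = 133/36

3.694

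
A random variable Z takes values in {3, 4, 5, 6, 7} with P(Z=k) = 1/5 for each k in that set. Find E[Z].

5

E[Z] = Σ z·P(Z=z)
 = 3·1/5 + 4·1/5 + 5·1/5 + 6·1/5 + 7·1/5
 = 3/5 + 4/5 + 1 + 6/5 + 7/5
 = 5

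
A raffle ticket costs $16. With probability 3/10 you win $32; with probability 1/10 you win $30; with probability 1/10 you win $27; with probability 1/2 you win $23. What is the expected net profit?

E[payout] = 32·3/10 + 30·1/10 + 27·1/10 + 23·1/2
 = 48/5 + 3 + 27/10 + 23/2
 = 134/5
Net = 134/5 - 16 = 54/5

10.8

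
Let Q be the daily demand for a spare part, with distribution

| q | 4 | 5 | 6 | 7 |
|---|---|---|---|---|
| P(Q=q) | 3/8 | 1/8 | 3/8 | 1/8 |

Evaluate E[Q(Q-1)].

23.5

E[Q(Q-1)] = Σ q(q-1)·P(Q=q)
 = 12·3/8 + 20·1/8 + 30·3/8 + 42·1/8
 = 9/2 + 5/2 + 45/4 + 21/4
 = 47/2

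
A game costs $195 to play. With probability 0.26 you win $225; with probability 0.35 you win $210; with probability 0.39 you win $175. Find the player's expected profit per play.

E[payout] = 225·0.26 + 210·0.35 + 175·0.39
 = 58.5 + 73.5 + 68.25
 = 200.25
Net = 200.25 - 195 = 5.25

5.25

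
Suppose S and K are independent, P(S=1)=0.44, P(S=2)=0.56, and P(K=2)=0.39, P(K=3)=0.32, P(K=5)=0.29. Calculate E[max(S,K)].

3.19

E[max(S,K)] = Σ_s Σ_k max(s,k) · P(S=s)P(K=k)
 = 2·0.1716 + 3·0.1408 + 5·0.1276 + 2·0.2184 + 3·0.1792 + 5·0.1624
 = 0.3432 + 0.4224 + 0.638 + 0.4368 + 0.5376 + 0.812
 = 3.19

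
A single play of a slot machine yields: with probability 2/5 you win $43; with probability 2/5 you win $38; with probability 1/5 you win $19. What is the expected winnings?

E[payout] = 43·2/5 + 38·2/5 + 19·1/5
 = 86/5 + 76/5 + 19/5
 = 181/5

36.2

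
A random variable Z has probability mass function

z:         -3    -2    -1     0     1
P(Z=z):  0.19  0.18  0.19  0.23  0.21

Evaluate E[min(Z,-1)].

-1.56

E[min(Z,-1)] = Σ min(z,-1)·P(Z=z)
 = (-3)·0.19 + (-2)·0.18 + (-1)·0.19 + (-1)·0.23 + (-1)·0.21
 = (-0.57) + (-0.36) + (-0.19) + (-0.23) + (-0.21)
 = -1.56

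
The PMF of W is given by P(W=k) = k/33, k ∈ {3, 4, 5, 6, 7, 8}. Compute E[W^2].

39

E[W^2] = Σ w^2·P(W=w)
 = 9·1/11 + 16·4/33 + 25·5/33 + 36·2/11 + 49·7/33 + 64·8/33
 = 9/11 + 64/33 + 125/33 + 72/11 + 343/33 + 512/33
 = 39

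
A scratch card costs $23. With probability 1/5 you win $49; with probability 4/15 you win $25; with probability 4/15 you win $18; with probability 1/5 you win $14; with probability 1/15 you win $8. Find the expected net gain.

E[payout] = 49·1/5 + 25·4/15 + 18·4/15 + 14·1/5 + 8·1/15
 = 49/5 + 20/3 + 24/5 + 14/5 + 8/15
 = 123/5
Net = 123/5 - 23 = 8/5

1.6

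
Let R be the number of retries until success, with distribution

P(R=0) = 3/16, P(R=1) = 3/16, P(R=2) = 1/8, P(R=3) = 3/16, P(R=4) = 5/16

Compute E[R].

E[R] = Σ r·P(R=r)
 = 0·3/16 + 1·3/16 + 2·1/8 + 3·3/16 + 4·5/16
 = 0 + 3/16 + 1/4 + 9/16 + 5/4
 = 9/4

2.25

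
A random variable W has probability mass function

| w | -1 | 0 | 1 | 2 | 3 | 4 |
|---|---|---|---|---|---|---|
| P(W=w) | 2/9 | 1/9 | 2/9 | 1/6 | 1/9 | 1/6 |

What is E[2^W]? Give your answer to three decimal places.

4.889

E[2^W] = Σ 2^w·P(W=w)
 = 1/2·2/9 + 1·1/9 + 2·2/9 + 4·1/6 + 8·1/9 + 16·1/6
 = 1/9 + 1/9 + 4/9 + 2/3 + 8/9 + 8/3
 = 44/9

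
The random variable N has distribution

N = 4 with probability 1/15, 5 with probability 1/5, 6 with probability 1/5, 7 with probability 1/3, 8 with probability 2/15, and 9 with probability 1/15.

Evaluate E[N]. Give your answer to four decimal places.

6.4667

E[N] = Σ n·P(N=n)
 = 4·1/15 + 5·1/5 + 6·1/5 + 7·1/3 + 8·2/15 + 9·1/15
 = 4/15 + 1 + 6/5 + 7/3 + 16/15 + 3/5
 = 97/15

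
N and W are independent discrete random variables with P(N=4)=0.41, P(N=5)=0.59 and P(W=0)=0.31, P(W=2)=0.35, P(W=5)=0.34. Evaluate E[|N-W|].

2.4688

E[|N-W|] = Σ_n Σ_w |n-w| · P(N=n)P(W=w)
 = 4·0.1271 + 2·0.1435 + 1·0.1394 + 5·0.1829 + 3·0.2065 + 0·0.2006
 = 0.5084 + 0.287 + 0.1394 + 0.9145 + 0.6195 + 0
 = 2.4688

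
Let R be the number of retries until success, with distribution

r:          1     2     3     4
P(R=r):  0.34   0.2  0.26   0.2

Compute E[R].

2.32

E[R] = Σ r·P(R=r)
 = 1·0.34 + 2·0.2 + 3·0.26 + 4·0.2
 = 0.34 + 0.4 + 0.78 + 0.8
 = 2.32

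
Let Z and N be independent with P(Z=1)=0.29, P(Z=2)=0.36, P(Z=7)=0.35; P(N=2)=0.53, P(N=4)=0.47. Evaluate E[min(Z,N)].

2.039

E[min(Z,N)] = Σ_z Σ_n min(z,n) · P(Z=z)P(N=n)
 = 1·0.1537 + 1·0.1363 + 2·0.1908 + 2·0.1692 + 2·0.1855 + 4·0.1645
 = 0.1537 + 0.1363 + 0.3816 + 0.3384 + 0.371 + 0.658
 = 2.039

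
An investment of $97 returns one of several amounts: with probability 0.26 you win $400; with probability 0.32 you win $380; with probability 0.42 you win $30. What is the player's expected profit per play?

E[payout] = 400·0.26 + 380·0.32 + 30·0.42
 = 104 + 121.6 + 12.6
 = 238.2
Net = 238.2 - 97 = 141.2

141.2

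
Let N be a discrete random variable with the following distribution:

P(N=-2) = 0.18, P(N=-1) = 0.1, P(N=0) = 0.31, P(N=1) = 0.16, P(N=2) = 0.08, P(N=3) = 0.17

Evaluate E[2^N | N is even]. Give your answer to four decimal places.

1.1842

P(N is even) = 0.18 + 0.31 + 0.08 = 0.57.
E[2^N | N is even] = [0.25·0.18 + 1·0.31 + 4·0.08] / 0.57
 = 0.675 / 0.57
 = 45/38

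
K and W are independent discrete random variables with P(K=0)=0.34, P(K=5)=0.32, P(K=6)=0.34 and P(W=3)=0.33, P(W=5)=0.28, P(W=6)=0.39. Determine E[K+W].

8.37

E[K+W] = Σ_k Σ_w (k+w) · P(K=k)P(W=w)
 = 3·0.1122 + 5·0.0952 + 6·0.1326 + 8·0.1056 + 10·0.0896 + 11·0.1248 + 9·0.1122 + 11·0.0952 + 12·0.1326
 = 0.3366 + 0.476 + 0.7956 + 0.8448 + 0.896 + 1.3728 + 1.0098 + 1.0472 + 1.5912
 = 8.37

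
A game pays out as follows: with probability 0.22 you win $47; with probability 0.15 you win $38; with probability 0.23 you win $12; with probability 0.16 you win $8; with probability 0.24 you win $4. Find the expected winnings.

E[payout] = 47·0.22 + 38·0.15 + 12·0.23 + 8·0.16 + 4·0.24
 = 10.34 + 5.7 + 2.76 + 1.28 + 0.96
 = 21.04

21.04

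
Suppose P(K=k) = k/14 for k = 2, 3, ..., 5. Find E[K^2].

16

E[K^2] = Σ k^2·P(K=k)
 = 4·1/7 + 9·3/14 + 16·2/7 + 25·5/14
 = 4/7 + 27/14 + 32/7 + 125/14
 = 16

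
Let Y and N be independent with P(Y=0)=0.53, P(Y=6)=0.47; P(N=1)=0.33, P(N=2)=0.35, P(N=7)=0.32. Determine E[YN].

9.2214

E[YN] = Σ_y Σ_n yn · P(Y=y)P(N=n)
 = 0·0.1749 + 0·0.1855 + 0·0.1696 + 6·0.1551 + 12·0.1645 + 42·0.1504
 = 0 + 0 + 0 + 0.9306 + 1.974 + 6.3168
 = 9.2214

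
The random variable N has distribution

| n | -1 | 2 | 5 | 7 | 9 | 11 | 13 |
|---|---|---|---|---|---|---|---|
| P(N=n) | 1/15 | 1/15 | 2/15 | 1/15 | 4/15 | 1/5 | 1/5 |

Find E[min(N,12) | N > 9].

P(N > 9) = 1/5 + 1/5 = 2/5.
E[min(N,12) | N > 9] = [11·1/5 + 12·1/5] / (2/5)
 = 23/5 / (2/5)
 = 23/2

11.5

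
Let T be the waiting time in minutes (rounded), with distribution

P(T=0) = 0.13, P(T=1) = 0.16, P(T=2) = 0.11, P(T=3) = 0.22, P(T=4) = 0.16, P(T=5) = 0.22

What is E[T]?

E[T] = Σ t·P(T=t)
 = 0·0.13 + 1·0.16 + 2·0.11 + 3·0.22 + 4·0.16 + 5·0.22
 = 0 + 0.16 + 0.22 + 0.66 + 0.64 + 1.1
 = 2.78

2.78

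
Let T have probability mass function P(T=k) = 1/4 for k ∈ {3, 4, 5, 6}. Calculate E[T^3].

E[T^3] = Σ t^3·P(T=t)
 = 27·1/4 + 64·1/4 + 125·1/4 + 216·1/4
 = 27/4 + 16 + 125/4 + 54
 = 108

108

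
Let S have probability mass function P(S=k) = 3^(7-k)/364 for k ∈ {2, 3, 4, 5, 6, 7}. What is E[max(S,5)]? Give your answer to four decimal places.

E[max(S,5)] = Σ max(s,5)·P(S=s)
 = 5·243/364 + 5·81/364 + 5·27/364 + 5·9/364 + 6·3/364 + 7·1/364
 = 1215/364 + 405/364 + 135/364 + 45/364 + 9/182 + 1/52
 = 1825/364

5.0137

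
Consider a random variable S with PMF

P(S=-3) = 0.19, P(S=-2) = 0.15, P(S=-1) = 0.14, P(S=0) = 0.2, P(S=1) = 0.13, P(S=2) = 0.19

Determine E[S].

E[S] = Σ s·P(S=s)
 = (-3)·0.19 + (-2)·0.15 + (-1)·0.14 + 0·0.2 + 1·0.13 + 2·0.19
 = (-0.57) + (-0.3) + (-0.14) + 0 + 0.13 + 0.38
 = -0.5

-0.5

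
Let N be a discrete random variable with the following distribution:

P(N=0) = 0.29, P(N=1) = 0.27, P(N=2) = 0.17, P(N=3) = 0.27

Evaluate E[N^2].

3.38

E[N^2] = Σ n^2·P(N=n)
 = 0·0.29 + 1·0.27 + 4·0.17 + 9·0.27
 = 0 + 0.27 + 0.68 + 2.43
 = 3.38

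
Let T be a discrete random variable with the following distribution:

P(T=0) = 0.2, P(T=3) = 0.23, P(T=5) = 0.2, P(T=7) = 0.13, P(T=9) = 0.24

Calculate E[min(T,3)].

E[min(T,3)] = Σ min(t,3)·P(T=t)
 = 0·0.2 + 3·0.23 + 3·0.2 + 3·0.13 + 3·0.24
 = 0 + 0.69 + 0.6 + 0.39 + 0.72
 = 2.4

2.4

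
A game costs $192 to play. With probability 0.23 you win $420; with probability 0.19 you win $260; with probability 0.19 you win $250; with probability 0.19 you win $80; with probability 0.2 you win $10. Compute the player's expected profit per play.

E[payout] = 420·0.23 + 260·0.19 + 250·0.19 + 80·0.19 + 10·0.2
 = 96.6 + 49.4 + 47.5 + 15.2 + 2
 = 210.7
Net = 210.7 - 192 = 18.7

18.7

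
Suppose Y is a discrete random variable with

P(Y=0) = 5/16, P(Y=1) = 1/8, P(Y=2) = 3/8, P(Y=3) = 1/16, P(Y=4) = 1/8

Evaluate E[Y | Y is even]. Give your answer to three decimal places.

P(Y is even) = 5/16 + 3/8 + 1/8 = 13/16.
E[Y | Y is even] = [0·5/16 + 2·3/8 + 4·1/8] / (13/16)
 = 5/4 / (13/16)
 = 20/13

1.538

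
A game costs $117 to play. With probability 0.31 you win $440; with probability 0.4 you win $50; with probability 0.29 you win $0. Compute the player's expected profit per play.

E[payout] = 440·0.31 + 50·0.4 + 0·0.29
 = 136.4 + 20 + 0
 = 156.4
Net = 156.4 - 117 = 39.4

39.4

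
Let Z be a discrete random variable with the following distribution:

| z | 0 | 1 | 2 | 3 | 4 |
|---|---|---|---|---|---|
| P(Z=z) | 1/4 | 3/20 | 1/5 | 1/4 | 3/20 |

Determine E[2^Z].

5.75

E[2^Z] = Σ 2^z·P(Z=z)
 = 1·1/4 + 2·3/20 + 4·1/5 + 8·1/4 + 16·3/20
 = 1/4 + 3/10 + 4/5 + 2 + 12/5
 = 23/4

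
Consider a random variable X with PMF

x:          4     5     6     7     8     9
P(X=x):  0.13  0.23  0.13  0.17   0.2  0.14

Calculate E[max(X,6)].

6.99

E[max(X,6)] = Σ max(x,6)·P(X=x)
 = 6·0.13 + 6·0.23 + 6·0.13 + 7·0.17 + 8·0.2 + 9·0.14
 = 0.78 + 1.38 + 0.78 + 1.19 + 1.6 + 1.26
 = 6.99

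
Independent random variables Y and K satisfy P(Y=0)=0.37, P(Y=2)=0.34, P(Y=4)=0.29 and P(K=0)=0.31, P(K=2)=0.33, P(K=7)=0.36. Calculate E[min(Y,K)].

1.0782

E[min(Y,K)] = Σ_y Σ_k min(y,k) · P(Y=y)P(K=k)
 = 0·0.1147 + 0·0.1221 + 0·0.1332 + 0·0.1054 + 2·0.1122 + 2·0.1224 + 0·0.0899 + 2·0.0957 + 4·0.1044
 = 0 + 0 + 0 + 0 + 0.2244 + 0.2448 + 0 + 0.1914 + 0.4176
 = 1.0782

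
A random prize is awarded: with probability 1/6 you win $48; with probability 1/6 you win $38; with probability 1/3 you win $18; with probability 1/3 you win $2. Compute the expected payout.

21

E[payout] = 48·1/6 + 38·1/6 + 18·1/3 + 2·1/3
 = 8 + 19/3 + 6 + 2/3
 = 21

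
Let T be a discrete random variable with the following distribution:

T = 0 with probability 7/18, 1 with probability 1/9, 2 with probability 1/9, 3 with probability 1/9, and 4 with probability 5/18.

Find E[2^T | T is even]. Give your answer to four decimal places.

6.7857

P(T is even) = 7/18 + 1/9 + 5/18 = 7/9.
E[2^T | T is even] = [1·7/18 + 4·1/9 + 16·5/18] / (7/9)
 = 95/18 / (7/9)
 = 95/14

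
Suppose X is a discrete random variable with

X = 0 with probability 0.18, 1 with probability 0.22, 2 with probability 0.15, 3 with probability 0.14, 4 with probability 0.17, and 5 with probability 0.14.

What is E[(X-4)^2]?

5.74

E[(X-4)^2] = Σ (x-4)^2·P(X=x)
 = 16·0.18 + 9·0.22 + 4·0.15 + 1·0.14 + 0·0.17 + 1·0.14
 = 2.88 + 1.98 + 0.6 + 0.14 + 0 + 0.14
 = 5.74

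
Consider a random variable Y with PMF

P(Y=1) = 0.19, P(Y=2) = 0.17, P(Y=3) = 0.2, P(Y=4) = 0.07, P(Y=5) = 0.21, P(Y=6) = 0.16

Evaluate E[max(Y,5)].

5.16

E[max(Y,5)] = Σ max(y,5)·P(Y=y)
 = 5·0.19 + 5·0.17 + 5·0.2 + 5·0.07 + 5·0.21 + 6·0.16
 = 0.95 + 0.85 + 1 + 0.35 + 1.05 + 0.96
 = 5.16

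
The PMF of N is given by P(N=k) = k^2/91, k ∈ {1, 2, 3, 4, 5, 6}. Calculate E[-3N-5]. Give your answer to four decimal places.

E[-3N-5] = Σ (-3n-5)·P(N=n)
 = (-8)·1/91 + (-11)·4/91 + (-14)·9/91 + (-17)·16/91 + (-20)·25/91 + (-23)·36/91
 = (-8/91) + (-44/91) + (-18/13) + (-272/91) + (-500/91) + (-828/91)
 = -254/13

-19.5385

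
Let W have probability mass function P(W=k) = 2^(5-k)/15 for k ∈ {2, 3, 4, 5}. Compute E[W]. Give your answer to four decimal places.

2.7333

E[W] = Σ w·P(W=w)
 = 2·8/15 + 3·4/15 + 4·2/15 + 5·1/15
 = 16/15 + 4/5 + 8/15 + 1/3
 = 41/15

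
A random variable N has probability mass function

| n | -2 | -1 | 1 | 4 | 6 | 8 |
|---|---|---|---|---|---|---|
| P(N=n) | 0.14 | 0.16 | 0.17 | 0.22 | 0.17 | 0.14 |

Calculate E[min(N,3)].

E[min(N,3)] = Σ min(n,3)·P(N=n)
 = (-2)·0.14 + (-1)·0.16 + 1·0.17 + 3·0.22 + 3·0.17 + 3·0.14
 = (-0.28) + (-0.16) + 0.17 + 0.66 + 0.51 + 0.42
 = 1.32

1.32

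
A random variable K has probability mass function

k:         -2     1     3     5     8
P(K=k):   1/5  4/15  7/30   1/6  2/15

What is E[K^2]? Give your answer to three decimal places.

15.867

E[K^2] = Σ k^2·P(K=k)
 = 4·1/5 + 1·4/15 + 9·7/30 + 25·1/6 + 64·2/15
 = 4/5 + 4/15 + 21/10 + 25/6 + 128/15
 = 238/15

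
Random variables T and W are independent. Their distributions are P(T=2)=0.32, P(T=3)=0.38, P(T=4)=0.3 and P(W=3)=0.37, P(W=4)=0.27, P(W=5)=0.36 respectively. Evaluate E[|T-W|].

1.232

E[|T-W|] = Σ_t Σ_w |t-w| · P(T=t)P(W=w)
 = 1·0.1184 + 2·0.0864 + 3·0.1152 + 0·0.1406 + 1·0.1026 + 2·0.1368 + 1·0.111 + 0·0.081 + 1·0.108
 = 0.1184 + 0.1728 + 0.3456 + 0 + 0.1026 + 0.2736 + 0.111 + 0 + 0.108
 = 1.232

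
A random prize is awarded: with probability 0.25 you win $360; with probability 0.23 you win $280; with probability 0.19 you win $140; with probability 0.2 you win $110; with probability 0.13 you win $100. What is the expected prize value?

216

E[payout] = 360·0.25 + 280·0.23 + 140·0.19 + 110·0.2 + 100·0.13
 = 90 + 64.4 + 26.6 + 22 + 13
 = 216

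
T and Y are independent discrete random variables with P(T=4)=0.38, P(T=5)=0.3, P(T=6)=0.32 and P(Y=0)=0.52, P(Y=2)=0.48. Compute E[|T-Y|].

E[|T-Y|] = Σ_t Σ_y |t-y| · P(T=t)P(Y=y)
 = 4·0.1976 + 2·0.1824 + 5·0.156 + 3·0.144 + 6·0.1664 + 4·0.1536
 = 0.7904 + 0.3648 + 0.78 + 0.432 + 0.9984 + 0.6144
 = 3.98

3.98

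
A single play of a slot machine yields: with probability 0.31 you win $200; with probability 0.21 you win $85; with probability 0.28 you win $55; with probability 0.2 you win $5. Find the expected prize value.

96.25

E[payout] = 200·0.31 + 85·0.21 + 55·0.28 + 5·0.2
 = 62 + 17.85 + 15.4 + 1
 = 96.25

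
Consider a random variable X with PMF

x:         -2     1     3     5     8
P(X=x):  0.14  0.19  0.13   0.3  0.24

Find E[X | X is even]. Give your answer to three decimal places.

4.316

P(X is even) = 0.14 + 0.24 = 0.38.
E[X | X is even] = [(-2)·0.14 + 8·0.24] / 0.38
 = 1.64 / 0.38
 = 82/19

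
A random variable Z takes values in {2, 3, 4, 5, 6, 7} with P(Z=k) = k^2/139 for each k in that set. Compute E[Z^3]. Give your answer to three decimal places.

208.683

E[Z^3] = Σ z^3·P(Z=z)
 = 8·4/139 + 27·9/139 + 64·16/139 + 125·25/139 + 216·36/139 + 343·49/139
 = 32/139 + 243/139 + 1024/139 + 3125/139 + 7776/139 + 16807/139
 = 29007/139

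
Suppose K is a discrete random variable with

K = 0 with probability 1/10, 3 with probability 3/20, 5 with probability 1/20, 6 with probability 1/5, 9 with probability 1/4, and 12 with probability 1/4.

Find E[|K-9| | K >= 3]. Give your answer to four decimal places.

P(K >= 3) = 3/20 + 1/20 + 1/5 + 1/4 + 1/4 = 9/10.
E[|K-9| | K >= 3] = [6·3/20 + 4·1/20 + 3·1/5 + 0·1/4 + 3·1/4] / (9/10)
 = 49/20 / (9/10)
 = 49/18

2.7222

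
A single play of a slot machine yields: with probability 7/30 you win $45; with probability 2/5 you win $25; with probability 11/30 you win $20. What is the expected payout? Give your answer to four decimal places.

E[payout] = 45·7/30 + 25·2/5 + 20·11/30
 = 21/2 + 10 + 22/3
 = 167/6

27.8333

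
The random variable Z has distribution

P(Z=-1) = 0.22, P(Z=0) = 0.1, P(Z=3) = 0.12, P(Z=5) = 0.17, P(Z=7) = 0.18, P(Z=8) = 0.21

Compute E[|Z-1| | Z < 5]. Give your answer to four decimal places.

P(Z < 5) = 0.22 + 0.1 + 0.12 = 0.44.
E[|Z-1| | Z < 5] = [2·0.22 + 1·0.1 + 2·0.12] / 0.44
 = 0.78 / 0.44
 = 39/22

1.7727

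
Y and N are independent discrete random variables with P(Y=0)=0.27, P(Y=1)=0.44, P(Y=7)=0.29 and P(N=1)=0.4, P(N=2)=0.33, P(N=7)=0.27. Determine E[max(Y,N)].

4.1245

E[max(Y,N)] = Σ_y Σ_n max(y,n) · P(Y=y)P(N=n)
 = 1·0.108 + 2·0.0891 + 7·0.0729 + 1·0.176 + 2·0.1452 + 7·0.1188 + 7·0.116 + 7·0.0957 + 7·0.0783
 = 0.108 + 0.1782 + 0.5103 + 0.176 + 0.2904 + 0.8316 + 0.812 + 0.6699 + 0.5481
 = 4.1245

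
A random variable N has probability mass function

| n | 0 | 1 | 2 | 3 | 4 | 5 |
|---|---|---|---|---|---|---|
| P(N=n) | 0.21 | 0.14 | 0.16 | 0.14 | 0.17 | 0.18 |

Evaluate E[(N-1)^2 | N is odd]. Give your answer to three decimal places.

7.478

P(N is odd) = 0.14 + 0.14 + 0.18 = 0.46.
E[(N-1)^2 | N is odd] = [0·0.14 + 4·0.14 + 16·0.18] / 0.46
 = 3.44 / 0.46
 = 172/23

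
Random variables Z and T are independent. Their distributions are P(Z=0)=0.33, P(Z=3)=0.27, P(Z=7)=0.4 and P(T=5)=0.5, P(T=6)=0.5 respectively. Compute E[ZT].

E[ZT] = Σ_z Σ_t zt · P(Z=z)P(T=t)
 = 0·0.165 + 0·0.165 + 15·0.135 + 18·0.135 + 35·0.2 + 42·0.2
 = 0 + 0 + 2.025 + 2.43 + 7 + 8.4
 = 19.855

19.855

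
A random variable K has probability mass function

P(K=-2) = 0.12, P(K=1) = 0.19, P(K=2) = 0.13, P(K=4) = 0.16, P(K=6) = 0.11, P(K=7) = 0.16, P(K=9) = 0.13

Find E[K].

E[K] = Σ k·P(K=k)
 = (-2)·0.12 + 1·0.19 + 2·0.13 + 4·0.16 + 6·0.11 + 7·0.16 + 9·0.13
 = (-0.24) + 0.19 + 0.26 + 0.64 + 0.66 + 1.12 + 1.17
 = 3.8

3.8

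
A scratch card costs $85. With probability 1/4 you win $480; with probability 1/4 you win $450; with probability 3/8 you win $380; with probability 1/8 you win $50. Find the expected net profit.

296.25

E[payout] = 480·1/4 + 450·1/4 + 380·3/8 + 50·1/8
 = 120 + 225/2 + 285/2 + 25/4
 = 1525/4
Net = 1525/4 - 85 = 1185/4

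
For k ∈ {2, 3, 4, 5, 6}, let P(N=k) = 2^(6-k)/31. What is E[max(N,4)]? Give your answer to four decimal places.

E[max(N,4)] = Σ max(n,4)·P(N=n)
 = 4·16/31 + 4·8/31 + 4·4/31 + 5·2/31 + 6·1/31
 = 64/31 + 32/31 + 16/31 + 10/31 + 6/31
 = 128/31

4.1290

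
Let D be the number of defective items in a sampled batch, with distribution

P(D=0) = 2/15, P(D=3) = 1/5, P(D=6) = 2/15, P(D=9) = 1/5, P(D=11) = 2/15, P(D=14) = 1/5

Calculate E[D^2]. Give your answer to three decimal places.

78.133

E[D^2] = Σ d^2·P(D=d)
 = 0·2/15 + 9·1/5 + 36·2/15 + 81·1/5 + 121·2/15 + 196·1/5
 = 0 + 9/5 + 24/5 + 81/5 + 242/15 + 196/5
 = 1172/15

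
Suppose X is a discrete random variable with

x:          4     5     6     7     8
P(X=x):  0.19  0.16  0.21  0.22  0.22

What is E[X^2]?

E[X^2] = Σ x^2·P(X=x)
 = 16·0.19 + 25·0.16 + 36·0.21 + 49·0.22 + 64·0.22
 = 3.04 + 4 + 7.56 + 10.78 + 14.08
 = 39.46

39.46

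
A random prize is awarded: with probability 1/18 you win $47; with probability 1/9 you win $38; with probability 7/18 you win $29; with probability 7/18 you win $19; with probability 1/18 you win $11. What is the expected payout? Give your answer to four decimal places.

E[payout] = 47·1/18 + 38·1/9 + 29·7/18 + 19·7/18 + 11·1/18
 = 47/18 + 38/9 + 203/18 + 133/18 + 11/18
 = 235/9

26.1111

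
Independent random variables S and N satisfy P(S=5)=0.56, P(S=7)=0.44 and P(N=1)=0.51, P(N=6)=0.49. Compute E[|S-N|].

2.9788

E[|S-N|] = Σ_s Σ_n |s-n| · P(S=s)P(N=n)
 = 4·0.2856 + 1·0.2744 + 6·0.2244 + 1·0.2156
 = 1.1424 + 0.2744 + 1.3464 + 0.2156
 = 2.9788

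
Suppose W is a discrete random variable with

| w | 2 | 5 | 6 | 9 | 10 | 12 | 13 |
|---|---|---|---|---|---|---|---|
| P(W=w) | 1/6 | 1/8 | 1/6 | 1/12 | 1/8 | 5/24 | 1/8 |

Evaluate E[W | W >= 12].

P(W >= 12) = 5/24 + 1/8 = 1/3.
E[W | W >= 12] = [12·5/24 + 13·1/8] / (1/3)
 = 33/8 / (1/3)
 = 99/8

12.375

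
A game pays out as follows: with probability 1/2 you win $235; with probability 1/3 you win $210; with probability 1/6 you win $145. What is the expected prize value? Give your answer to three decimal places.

E[payout] = 235·1/2 + 210·1/3 + 145·1/6
 = 235/2 + 70 + 145/6
 = 635/3

211.667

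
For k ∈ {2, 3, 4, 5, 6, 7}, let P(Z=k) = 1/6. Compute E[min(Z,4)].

E[min(Z,4)] = Σ min(z,4)·P(Z=z)
 = 2·1/6 + 3·1/6 + 4·1/6 + 4·1/6 + 4·1/6 + 4·1/6
 = 1/3 + 1/2 + 2/3 + 2/3 + 2/3 + 2/3
 = 7/2

3.5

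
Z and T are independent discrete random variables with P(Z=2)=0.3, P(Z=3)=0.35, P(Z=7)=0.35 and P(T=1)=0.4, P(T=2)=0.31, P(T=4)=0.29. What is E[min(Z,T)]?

1.9045

E[min(Z,T)] = Σ_z Σ_t min(z,t) · P(Z=z)P(T=t)
 = 1·0.12 + 2·0.093 + 2·0.087 + 1·0.14 + 2·0.1085 + 3·0.1015 + 1·0.14 + 2·0.1085 + 4·0.1015
 = 0.12 + 0.186 + 0.174 + 0.14 + 0.217 + 0.3045 + 0.14 + 0.217 + 0.406
 = 1.9045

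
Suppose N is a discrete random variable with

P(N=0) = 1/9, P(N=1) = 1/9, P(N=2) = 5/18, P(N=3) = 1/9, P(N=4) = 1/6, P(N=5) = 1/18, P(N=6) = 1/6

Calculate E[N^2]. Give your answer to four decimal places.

E[N^2] = Σ n^2·P(N=n)
 = 0·1/9 + 1·1/9 + 4·5/18 + 9·1/9 + 16·1/6 + 25·1/18 + 36·1/6
 = 0 + 1/9 + 10/9 + 1 + 8/3 + 25/18 + 6
 = 221/18

12.2778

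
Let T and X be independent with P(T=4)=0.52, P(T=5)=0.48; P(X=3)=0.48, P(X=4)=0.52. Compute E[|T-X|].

0.96

E[|T-X|] = Σ_t Σ_x |t-x| · P(T=t)P(X=x)
 = 1·0.2496 + 0·0.2704 + 2·0.2304 + 1·0.2496
 = 0.2496 + 0 + 0.4608 + 0.2496
 = 0.96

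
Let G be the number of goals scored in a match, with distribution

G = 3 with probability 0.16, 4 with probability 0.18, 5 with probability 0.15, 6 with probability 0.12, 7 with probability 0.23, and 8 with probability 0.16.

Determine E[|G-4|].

E[|G-4|] = Σ |g-4|·P(G=g)
 = 1·0.16 + 0·0.18 + 1·0.15 + 2·0.12 + 3·0.23 + 4·0.16
 = 0.16 + 0 + 0.15 + 0.24 + 0.69 + 0.64
 = 1.88

1.88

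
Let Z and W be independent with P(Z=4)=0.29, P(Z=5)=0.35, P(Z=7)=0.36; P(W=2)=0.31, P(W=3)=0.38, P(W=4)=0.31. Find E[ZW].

16.29

E[ZW] = Σ_z Σ_w zw · P(Z=z)P(W=w)
 = 8·0.0899 + 12·0.1102 + 16·0.0899 + 10·0.1085 + 15·0.133 + 20·0.1085 + 14·0.1116 + 21·0.1368 + 28·0.1116
 = 0.7192 + 1.3224 + 1.4384 + 1.085 + 1.995 + 2.17 + 1.5624 + 2.8728 + 3.1248
 = 16.29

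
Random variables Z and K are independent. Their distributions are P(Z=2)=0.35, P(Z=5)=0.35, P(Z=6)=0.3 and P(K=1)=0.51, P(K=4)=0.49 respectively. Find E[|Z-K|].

2.466

E[|Z-K|] = Σ_z Σ_k |z-k| · P(Z=z)P(K=k)
 = 1·0.1785 + 2·0.1715 + 4·0.1785 + 1·0.1715 + 5·0.153 + 2·0.147
 = 0.1785 + 0.343 + 0.714 + 0.1715 + 0.765 + 0.294
 = 2.466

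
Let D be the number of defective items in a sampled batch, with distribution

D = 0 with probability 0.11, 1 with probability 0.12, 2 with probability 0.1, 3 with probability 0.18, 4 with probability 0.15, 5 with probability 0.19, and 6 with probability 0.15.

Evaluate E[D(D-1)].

11.38

E[D(D-1)] = Σ d(d-1)·P(D=d)
 = 0·0.11 + 0·0.12 + 2·0.1 + 6·0.18 + 12·0.15 + 20·0.19 + 30·0.15
 = 0 + 0 + 0.2 + 1.08 + 1.8 + 3.8 + 4.5
 = 11.38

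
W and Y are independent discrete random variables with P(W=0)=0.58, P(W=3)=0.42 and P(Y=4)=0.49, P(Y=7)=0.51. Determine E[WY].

6.9678

E[WY] = Σ_w Σ_y wy · P(W=w)P(Y=y)
 = 0·0.2842 + 0·0.2958 + 12·0.2058 + 21·0.2142
 = 0 + 0 + 2.4696 + 4.4982
 = 6.9678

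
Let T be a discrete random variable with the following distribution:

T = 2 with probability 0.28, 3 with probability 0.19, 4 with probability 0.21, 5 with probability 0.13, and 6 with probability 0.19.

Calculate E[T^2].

16.28

E[T^2] = Σ t^2·P(T=t)
 = 4·0.28 + 9·0.19 + 16·0.21 + 25·0.13 + 36·0.19
 = 1.12 + 1.71 + 3.36 + 3.25 + 6.84
 = 16.28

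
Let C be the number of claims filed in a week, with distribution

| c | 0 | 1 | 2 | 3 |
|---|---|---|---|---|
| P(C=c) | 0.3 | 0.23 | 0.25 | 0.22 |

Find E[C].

1.39

E[C] = Σ c·P(C=c)
 = 0·0.3 + 1·0.23 + 2·0.25 + 3·0.22
 = 0 + 0.23 + 0.5 + 0.66
 = 1.39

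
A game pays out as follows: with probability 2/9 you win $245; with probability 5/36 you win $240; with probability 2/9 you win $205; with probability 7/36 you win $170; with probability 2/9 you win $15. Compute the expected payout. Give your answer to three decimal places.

E[payout] = 245·2/9 + 240·5/36 + 205·2/9 + 170·7/36 + 15·2/9
 = 490/9 + 100/3 + 410/9 + 595/18 + 10/3
 = 3055/18

169.722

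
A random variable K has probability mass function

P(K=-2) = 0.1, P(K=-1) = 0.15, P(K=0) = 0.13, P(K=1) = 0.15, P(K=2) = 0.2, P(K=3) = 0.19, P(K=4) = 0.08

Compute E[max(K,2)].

E[max(K,2)] = Σ max(k,2)·P(K=k)
 = 2·0.1 + 2·0.15 + 2·0.13 + 2·0.15 + 2·0.2 + 3·0.19 + 4·0.08
 = 0.2 + 0.3 + 0.26 + 0.3 + 0.4 + 0.57 + 0.32
 = 2.35

2.35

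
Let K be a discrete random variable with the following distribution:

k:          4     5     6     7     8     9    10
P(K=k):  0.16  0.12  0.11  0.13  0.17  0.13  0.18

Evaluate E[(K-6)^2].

5.62

E[(K-6)^2] = Σ (k-6)^2·P(K=k)
 = 4·0.16 + 1·0.12 + 0·0.11 + 1·0.13 + 4·0.17 + 9·0.13 + 16·0.18
 = 0.64 + 0.12 + 0 + 0.13 + 0.68 + 1.17 + 2.88
 = 5.62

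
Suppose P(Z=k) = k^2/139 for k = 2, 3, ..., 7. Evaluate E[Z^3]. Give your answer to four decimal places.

E[Z^3] = Σ z^3·P(Z=z)
 = 8·4/139 + 27·9/139 + 64·16/139 + 125·25/139 + 216·36/139 + 343·49/139
 = 32/139 + 243/139 + 1024/139 + 3125/139 + 7776/139 + 16807/139
 = 29007/139

208.6835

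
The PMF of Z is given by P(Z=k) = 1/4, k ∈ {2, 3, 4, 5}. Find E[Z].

E[Z] = Σ z·P(Z=z)
 = 2·1/4 + 3·1/4 + 4·1/4 + 5·1/4
 = 1/2 + 3/4 + 1 + 5/4
 = 7/2

3.5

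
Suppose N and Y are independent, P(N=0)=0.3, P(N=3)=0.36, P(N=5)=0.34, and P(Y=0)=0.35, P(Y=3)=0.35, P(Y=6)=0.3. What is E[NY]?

7.923

E[NY] = Σ_n Σ_y ny · P(N=n)P(Y=y)
 = 0·0.105 + 0·0.105 + 0·0.09 + 0·0.126 + 9·0.126 + 18·0.108 + 0·0.119 + 15·0.119 + 30·0.102
 = 0 + 0 + 0 + 0 + 1.134 + 1.944 + 0 + 1.785 + 3.06
 = 7.923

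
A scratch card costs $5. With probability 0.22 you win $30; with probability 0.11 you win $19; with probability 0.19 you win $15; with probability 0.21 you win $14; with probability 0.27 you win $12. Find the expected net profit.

12.72

E[payout] = 30·0.22 + 19·0.11 + 15·0.19 + 14·0.21 + 12·0.27
 = 6.6 + 2.09 + 2.85 + 2.94 + 3.24
 = 17.72
Net = 17.72 - 5 = 12.72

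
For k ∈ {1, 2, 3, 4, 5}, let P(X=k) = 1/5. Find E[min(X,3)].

E[min(X,3)] = Σ min(x,3)·P(X=x)
 = 1·1/5 + 2·1/5 + 3·1/5 + 3·1/5 + 3·1/5
 = 1/5 + 2/5 + 3/5 + 3/5 + 3/5
 = 12/5

2.4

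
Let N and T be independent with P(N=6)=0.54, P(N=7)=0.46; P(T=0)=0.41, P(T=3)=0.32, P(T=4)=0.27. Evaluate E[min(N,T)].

E[min(N,T)] = Σ_n Σ_t min(n,t) · P(N=n)P(T=t)
 = 0·0.2214 + 3·0.1728 + 4·0.1458 + 0·0.1886 + 3·0.1472 + 4·0.1242
 = 0 + 0.5184 + 0.5832 + 0 + 0.4416 + 0.4968
 = 2.04

2.04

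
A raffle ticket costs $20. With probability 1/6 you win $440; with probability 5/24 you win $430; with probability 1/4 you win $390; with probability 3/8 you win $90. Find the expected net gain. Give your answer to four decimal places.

E[payout] = 440·1/6 + 430·5/24 + 390·1/4 + 90·3/8
 = 220/3 + 1075/12 + 195/2 + 135/4
 = 1765/6
Net = 1765/6 - 20 = 1645/6

274.1667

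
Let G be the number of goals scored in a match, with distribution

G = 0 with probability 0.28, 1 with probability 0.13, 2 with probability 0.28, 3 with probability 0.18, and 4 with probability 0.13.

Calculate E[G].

E[G] = Σ g·P(G=g)
 = 0·0.28 + 1·0.13 + 2·0.28 + 3·0.18 + 4·0.13
 = 0 + 0.13 + 0.56 + 0.54 + 0.52
 = 1.75

1.75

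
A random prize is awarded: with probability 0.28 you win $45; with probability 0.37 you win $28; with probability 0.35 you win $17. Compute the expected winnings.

28.91

E[payout] = 45·0.28 + 28·0.37 + 17·0.35
 = 12.6 + 10.36 + 5.95
 = 28.91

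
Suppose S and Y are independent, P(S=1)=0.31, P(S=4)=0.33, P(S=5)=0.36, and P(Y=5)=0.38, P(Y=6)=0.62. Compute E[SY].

19.2766

E[SY] = Σ_s Σ_y sy · P(S=s)P(Y=y)
 = 5·0.1178 + 6·0.1922 + 20·0.1254 + 24·0.2046 + 25·0.1368 + 30·0.2232
 = 0.589 + 1.1532 + 2.508 + 4.9104 + 3.42 + 6.696
 = 19.2766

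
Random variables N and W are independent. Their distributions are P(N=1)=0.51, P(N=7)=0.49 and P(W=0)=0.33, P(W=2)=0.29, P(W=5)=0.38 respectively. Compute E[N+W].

6.42

E[N+W] = Σ_n Σ_w (n+w) · P(N=n)P(W=w)
 = 1·0.1683 + 3·0.1479 + 6·0.1938 + 7·0.1617 + 9·0.1421 + 12·0.1862
 = 0.1683 + 0.4437 + 1.1628 + 1.1319 + 1.2789 + 2.2344
 = 6.42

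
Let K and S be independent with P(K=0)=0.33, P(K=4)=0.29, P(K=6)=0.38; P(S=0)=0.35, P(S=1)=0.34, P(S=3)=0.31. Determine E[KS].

E[KS] = Σ_k Σ_s ks · P(K=k)P(S=s)
 = 0·0.1155 + 0·0.1122 + 0·0.1023 + 0·0.1015 + 4·0.0986 + 12·0.0899 + 0·0.133 + 6·0.1292 + 18·0.1178
 = 0 + 0 + 0 + 0 + 0.3944 + 1.0788 + 0 + 0.7752 + 2.1204
 = 4.3688

4.3688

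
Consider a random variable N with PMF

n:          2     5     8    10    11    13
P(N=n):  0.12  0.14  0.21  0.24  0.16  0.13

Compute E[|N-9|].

E[|N-9|] = Σ |n-9|·P(N=n)
 = 7·0.12 + 4·0.14 + 1·0.21 + 1·0.24 + 2·0.16 + 4·0.13
 = 0.84 + 0.56 + 0.21 + 0.24 + 0.32 + 0.52
 = 2.69

2.69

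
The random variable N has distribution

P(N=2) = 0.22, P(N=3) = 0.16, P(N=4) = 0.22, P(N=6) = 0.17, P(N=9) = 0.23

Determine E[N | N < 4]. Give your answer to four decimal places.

P(N < 4) = 0.22 + 0.16 = 0.38.
E[N | N < 4] = [2·0.22 + 3·0.16] / 0.38
 = 0.92 / 0.38
 = 46/19

2.4211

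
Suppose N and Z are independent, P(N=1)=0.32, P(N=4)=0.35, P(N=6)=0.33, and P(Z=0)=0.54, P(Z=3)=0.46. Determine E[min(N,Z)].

1.0856

E[min(N,Z)] = Σ_n Σ_z min(n,z) · P(N=n)P(Z=z)
 = 0·0.1728 + 1·0.1472 + 0·0.189 + 3·0.161 + 0·0.1782 + 3·0.1518
 = 0 + 0.1472 + 0 + 0.483 + 0 + 0.4554
 = 1.0856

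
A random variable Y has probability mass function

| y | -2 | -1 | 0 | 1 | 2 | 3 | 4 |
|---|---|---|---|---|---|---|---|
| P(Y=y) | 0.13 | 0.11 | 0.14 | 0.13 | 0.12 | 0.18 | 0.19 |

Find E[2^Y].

E[2^Y] = Σ 2^y·P(Y=y)
 = 0.25·0.13 + 0.5·0.11 + 1·0.14 + 2·0.13 + 4·0.12 + 8·0.18 + 16·0.19
 = 0.0325 + 0.055 + 0.14 + 0.26 + 0.48 + 1.44 + 3.04
 = 5.4475

5.4475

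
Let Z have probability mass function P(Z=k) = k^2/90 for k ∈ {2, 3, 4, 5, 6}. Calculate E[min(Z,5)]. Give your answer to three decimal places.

4.489

E[min(Z,5)] = Σ min(z,5)·P(Z=z)
 = 2·2/45 + 3·1/10 + 4·8/45 + 5·5/18 + 5·2/5
 = 4/45 + 3/10 + 32/45 + 25/18 + 2
 = 202/45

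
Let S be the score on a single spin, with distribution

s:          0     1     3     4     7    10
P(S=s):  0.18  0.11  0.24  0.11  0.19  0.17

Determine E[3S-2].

10.9

E[3S-2] = Σ (3s-2)·P(S=s)
 = (-2)·0.18 + 1·0.11 + 7·0.24 + 10·0.11 + 19·0.19 + 28·0.17
 = (-0.36) + 0.11 + 1.68 + 1.1 + 3.61 + 4.76
 = 10.9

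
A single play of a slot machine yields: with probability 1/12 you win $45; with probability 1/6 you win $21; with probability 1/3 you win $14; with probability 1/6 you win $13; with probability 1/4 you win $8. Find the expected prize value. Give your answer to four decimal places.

E[payout] = 45·1/12 + 21·1/6 + 14·1/3 + 13·1/6 + 8·1/4
 = 15/4 + 7/2 + 14/3 + 13/6 + 2
 = 193/12

16.0833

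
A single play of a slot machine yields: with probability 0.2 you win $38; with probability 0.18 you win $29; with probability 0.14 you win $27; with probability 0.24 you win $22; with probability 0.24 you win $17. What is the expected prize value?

E[payout] = 38·0.2 + 29·0.18 + 27·0.14 + 22·0.24 + 17·0.24
 = 7.6 + 5.22 + 3.78 + 5.28 + 4.08
 = 25.96

25.96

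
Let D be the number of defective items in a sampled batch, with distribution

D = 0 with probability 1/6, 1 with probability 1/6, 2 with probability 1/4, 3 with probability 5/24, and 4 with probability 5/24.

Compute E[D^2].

E[D^2] = Σ d^2·P(D=d)
 = 0·1/6 + 1·1/6 + 4·1/4 + 9·5/24 + 16·5/24
 = 0 + 1/6 + 1 + 15/8 + 10/3
 = 51/8

6.375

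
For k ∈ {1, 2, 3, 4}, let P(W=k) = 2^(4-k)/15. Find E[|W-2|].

E[|W-2|] = Σ |w-2|·P(W=w)
 = 1·8/15 + 0·4/15 + 1·2/15 + 2·1/15
 = 8/15 + 0 + 2/15 + 2/15
 = 4/5

0.8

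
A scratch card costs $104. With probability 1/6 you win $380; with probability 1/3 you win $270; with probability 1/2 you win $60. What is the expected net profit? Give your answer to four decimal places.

79.3333

E[payout] = 380·1/6 + 270·1/3 + 60·1/2
 = 190/3 + 90 + 30
 = 550/3
Net = 550/3 - 104 = 238/3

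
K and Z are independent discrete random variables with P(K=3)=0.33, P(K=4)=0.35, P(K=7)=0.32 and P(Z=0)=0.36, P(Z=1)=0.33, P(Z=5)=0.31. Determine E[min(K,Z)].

E[min(K,Z)] = Σ_k Σ_z min(k,z) · P(K=k)P(Z=z)
 = 0·0.1188 + 1·0.1089 + 3·0.1023 + 0·0.126 + 1·0.1155 + 4·0.1085 + 0·0.1152 + 1·0.1056 + 5·0.0992
 = 0 + 0.1089 + 0.3069 + 0 + 0.1155 + 0.434 + 0 + 0.1056 + 0.496
 = 1.5669

1.5669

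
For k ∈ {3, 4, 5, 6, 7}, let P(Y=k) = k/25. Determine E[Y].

5.4

E[Y] = Σ y·P(Y=y)
 = 3·3/25 + 4·4/25 + 5·1/5 + 6·6/25 + 7·7/25
 = 9/25 + 16/25 + 1 + 36/25 + 49/25
 = 27/5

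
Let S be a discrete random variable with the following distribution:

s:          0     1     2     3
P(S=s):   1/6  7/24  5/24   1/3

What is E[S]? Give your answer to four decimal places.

E[S] = Σ s·P(S=s)
 = 0·1/6 + 1·7/24 + 2·5/24 + 3·1/3
 = 0 + 7/24 + 5/12 + 1
 = 41/24

1.7083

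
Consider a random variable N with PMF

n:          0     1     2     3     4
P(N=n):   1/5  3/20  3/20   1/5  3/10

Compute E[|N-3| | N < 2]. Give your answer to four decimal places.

P(N < 2) = 1/5 + 3/20 = 7/20.
E[|N-3| | N < 2] = [3·1/5 + 2·3/20] / (7/20)
 = 9/10 / (7/20)
 = 18/7

2.5714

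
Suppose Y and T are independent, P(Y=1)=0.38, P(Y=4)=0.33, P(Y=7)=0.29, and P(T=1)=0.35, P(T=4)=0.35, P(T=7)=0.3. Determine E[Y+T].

E[Y+T] = Σ_y Σ_t (y+t) · P(Y=y)P(T=t)
 = 2·0.133 + 5·0.133 + 8·0.114 + 5·0.1155 + 8·0.1155 + 11·0.099 + 8·0.1015 + 11·0.1015 + 14·0.087
 = 0.266 + 0.665 + 0.912 + 0.5775 + 0.924 + 1.089 + 0.812 + 1.1165 + 1.218
 = 7.58

7.58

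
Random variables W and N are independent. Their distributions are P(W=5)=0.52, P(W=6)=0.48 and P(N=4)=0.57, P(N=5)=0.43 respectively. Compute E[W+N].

9.91

E[W+N] = Σ_w Σ_n (w+n) · P(W=w)P(N=n)
 = 9·0.2964 + 10·0.2236 + 10·0.2736 + 11·0.2064
 = 2.6676 + 2.236 + 2.736 + 2.2704
 = 9.91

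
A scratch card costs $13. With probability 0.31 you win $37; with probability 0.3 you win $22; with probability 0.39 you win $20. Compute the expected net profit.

12.87

E[payout] = 37·0.31 + 22·0.3 + 20·0.39
 = 11.47 + 6.6 + 7.8
 = 25.87
Net = 25.87 - 13 = 12.87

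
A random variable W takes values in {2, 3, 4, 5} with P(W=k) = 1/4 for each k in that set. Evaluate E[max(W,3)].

E[max(W,3)] = Σ max(w,3)·P(W=w)
 = 3·1/4 + 3·1/4 + 4·1/4 + 5·1/4
 = 3/4 + 3/4 + 1 + 5/4
 = 15/4

3.75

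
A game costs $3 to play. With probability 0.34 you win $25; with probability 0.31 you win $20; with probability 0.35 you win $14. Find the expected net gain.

16.6

E[payout] = 25·0.34 + 20·0.31 + 14·0.35
 = 8.5 + 6.2 + 4.9
 = 19.6
Net = 19.6 - 3 = 16.6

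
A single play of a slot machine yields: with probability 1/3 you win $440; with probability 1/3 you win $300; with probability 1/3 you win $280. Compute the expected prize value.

E[payout] = 440·1/3 + 300·1/3 + 280·1/3
 = 440/3 + 100 + 280/3
 = 340

340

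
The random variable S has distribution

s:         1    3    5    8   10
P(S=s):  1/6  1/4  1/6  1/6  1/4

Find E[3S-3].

13.75

E[3S-3] = Σ (3s-3)·P(S=s)
 = 0·1/6 + 6·1/4 + 12·1/6 + 21·1/6 + 27·1/4
 = 0 + 3/2 + 2 + 7/2 + 27/4
 = 55/4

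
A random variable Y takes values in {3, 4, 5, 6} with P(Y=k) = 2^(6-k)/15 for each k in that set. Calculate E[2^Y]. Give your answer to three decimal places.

17.067

E[2^Y] = Σ 2^y·P(Y=y)
 = 8·8/15 + 16·4/15 + 32·2/15 + 64·1/15
 = 64/15 + 64/15 + 64/15 + 64/15
 = 256/15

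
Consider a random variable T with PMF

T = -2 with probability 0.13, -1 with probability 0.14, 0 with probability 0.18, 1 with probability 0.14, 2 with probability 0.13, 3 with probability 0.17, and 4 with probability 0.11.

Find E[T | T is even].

0.8

P(T is even) = 0.13 + 0.18 + 0.13 + 0.11 = 0.55.
E[T | T is even] = [(-2)·0.13 + 0·0.18 + 2·0.13 + 4·0.11] / 0.55
 = 0.44 / 0.55
 = 4/5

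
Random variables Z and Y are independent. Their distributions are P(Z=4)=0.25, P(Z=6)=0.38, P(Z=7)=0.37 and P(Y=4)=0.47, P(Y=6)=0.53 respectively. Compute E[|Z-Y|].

E[|Z-Y|] = Σ_z Σ_y |z-y| · P(Z=z)P(Y=y)
 = 0·0.1175 + 2·0.1325 + 2·0.1786 + 0·0.2014 + 3·0.1739 + 1·0.1961
 = 0 + 0.265 + 0.3572 + 0 + 0.5217 + 0.1961
 = 1.34

1.34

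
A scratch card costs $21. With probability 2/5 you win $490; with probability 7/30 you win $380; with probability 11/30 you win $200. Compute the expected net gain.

E[payout] = 490·2/5 + 380·7/30 + 200·11/30
 = 196 + 266/3 + 220/3
 = 358
Net = 358 - 21 = 337

337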